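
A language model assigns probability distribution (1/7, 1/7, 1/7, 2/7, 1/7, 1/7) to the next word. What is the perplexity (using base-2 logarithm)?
5.7423

Perplexity is 2^H (or exp(H) for natural log).

First, H = -Σ p log p = 2.5216 bits
Perplexity = 2^2.5216 = 5.7423

Interpretation: The model's uncertainty is equivalent to choosing uniformly among 5.7 options.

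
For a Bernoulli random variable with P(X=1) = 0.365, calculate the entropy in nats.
0.6562 nats

The binary entropy function is:
H(p) = -p log(p) - (1-p) log(1-p)

H(0.365) = -0.365 × log_e(0.365) - 0.635 × log_e(0.635)
H(0.365) = 0.6562 nats

Note: Binary entropy is maximized at p=0.5 (H=1 bit) and minimized at p=0 or p=1 (H=0).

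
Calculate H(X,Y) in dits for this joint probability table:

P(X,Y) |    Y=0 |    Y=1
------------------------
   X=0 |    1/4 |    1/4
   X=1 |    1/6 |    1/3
0.5898 dits

Joint entropy is H(X,Y) = -Σ_{x,y} p(x,y) log p(x,y).

Summing over all non-zero entries:
H(X,Y) = -[1/4·log_10(1/4) + 1/4·log_10(1/4) + 1/6·log_10(1/6) + 1/3·log_10(1/3)]
H(X,Y) = 0.5898 dits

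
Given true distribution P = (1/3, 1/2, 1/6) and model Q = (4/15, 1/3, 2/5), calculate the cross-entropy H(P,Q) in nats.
1.1426 nats

Cross-entropy: H(P,Q) = -Σ p(x) log q(x)

Alternatively: H(P,Q) = H(P) + D_KL(P||Q)
H(P) = 1.0114 nats
D_KL(P||Q) = 0.1312 nats

H(P,Q) = 1.0114 + 0.1312 = 1.1426 nats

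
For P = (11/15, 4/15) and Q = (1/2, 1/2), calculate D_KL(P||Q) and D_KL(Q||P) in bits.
D_KL(P||Q) = 0.1634, D_KL(Q||P) = 0.1772

KL divergence is not symmetric: D_KL(P||Q) ≠ D_KL(Q||P) in general.

D_KL(P||Q) = 0.1634 bits
D_KL(Q||P) = 0.1772 bits

No, they are not equal!

This asymmetry is why KL divergence is not a true distance metric.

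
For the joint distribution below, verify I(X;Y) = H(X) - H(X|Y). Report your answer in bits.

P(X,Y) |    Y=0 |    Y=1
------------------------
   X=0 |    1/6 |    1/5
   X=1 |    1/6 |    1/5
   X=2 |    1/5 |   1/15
I(X;Y) = 0.0515 bits

Mutual information has multiple equivalent forms:
- I(X;Y) = H(X) - H(X|Y)
- I(X;Y) = H(Y) - H(Y|X)
- I(X;Y) = H(X) + H(Y) - H(X,Y)

Computing all quantities:
H(X) = 1.5700, H(Y) = 0.9968, H(X,Y) = 2.5153
H(X|Y) = 1.5185, H(Y|X) = 0.9453

Verification:
H(X) - H(X|Y) = 1.5700 - 1.5185 = 0.0515
H(Y) - H(Y|X) = 0.9968 - 0.9453 = 0.0515
H(X) + H(Y) - H(X,Y) = 1.5700 + 0.9968 - 2.5153 = 0.0515

All forms give I(X;Y) = 0.0515 bits. ✓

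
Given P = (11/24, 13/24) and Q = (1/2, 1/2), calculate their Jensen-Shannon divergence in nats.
0.0009 nats

Jensen-Shannon divergence is:
JSD(P||Q) = 0.5 × D_KL(P||M) + 0.5 × D_KL(Q||M)
where M = 0.5 × (P + Q) is the mixture distribution.

M = 0.5 × (11/24, 13/24) + 0.5 × (1/2, 1/2) = (0.479167, 0.520833)

D_KL(P||M) = 0.0009 nats
D_KL(Q||M) = 0.0009 nats

JSD(P||Q) = 0.5 × 0.0009 + 0.5 × 0.0009 = 0.0009 nats

Unlike KL divergence, JSD is symmetric and bounded: 0 ≤ JSD ≤ log(2).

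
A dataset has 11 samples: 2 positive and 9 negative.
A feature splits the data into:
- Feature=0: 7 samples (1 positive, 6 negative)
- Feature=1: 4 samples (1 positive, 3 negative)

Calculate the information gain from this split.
0.0125 bits

Information Gain = H(Y) - H(Y|Feature)

Before split:
P(positive) = 2/11 = 0.1818
H(Y) = 0.6840 bits

After split:
Feature=0: H = 0.5917 bits (weight = 7/11)
Feature=1: H = 0.8113 bits (weight = 4/11)
H(Y|Feature) = (7/11)×0.5917 + (4/11)×0.8113 = 0.6715 bits

Information Gain = 0.6840 - 0.6715 = 0.0125 bits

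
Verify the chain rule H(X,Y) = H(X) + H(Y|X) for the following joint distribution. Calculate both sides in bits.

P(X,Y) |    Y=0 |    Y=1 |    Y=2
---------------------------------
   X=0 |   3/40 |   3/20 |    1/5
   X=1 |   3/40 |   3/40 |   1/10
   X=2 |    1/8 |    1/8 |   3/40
H(X,Y) = 3.0782, H(X) = 1.5516, H(Y|X) = 1.5266 (all in bits)

Chain rule: H(X,Y) = H(X) + H(Y|X)

Left side — joint entropy directly:
H(X,Y) = -Σ p(x,y) log p(x,y) = 3.0782 bits

Right side — compute H(Y|X) from the conditional distributions:
P(X) = (17/40, 1/4, 13/40), so H(X) = 1.5516 bits
H(Y|X) = Σ_x P(X=x) · H(Y|X=x):
  P(Y|X=0) = (3/17, 6/17, 8/17), H(Y|X=0) = 1.4837, weight P(X=0) = 17/40
  P(Y|X=1) = (3/10, 3/10, 2/5), H(Y|X=1) = 1.5710, weight P(X=1) = 1/4
  P(Y|X=2) = (5/13, 5/13, 3/13), H(Y|X=2) = 1.5486, weight P(X=2) = 13/40
H(Y|X) = 1.5266 bits

H(X) + H(Y|X) = 1.5516 + 1.5266 = 3.0782 bits

Both sides equal 3.0782 bits. ✓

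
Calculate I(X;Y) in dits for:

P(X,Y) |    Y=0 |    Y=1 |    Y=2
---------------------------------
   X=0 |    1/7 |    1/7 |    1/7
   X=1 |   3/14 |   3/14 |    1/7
0.0018 dits

Mutual information: I(X;Y) = H(X) + H(Y) - H(X,Y)

Marginals:
P(X) = (3/7, 4/7), H(X) = 0.2966 dits
P(Y) = (5/14, 5/14, 2/7), H(Y) = 0.4748 dits

Joint entropy: H(X,Y) = 0.7696 dits

I(X;Y) = 0.2966 + 0.4748 - 0.7696 = 0.0018 dits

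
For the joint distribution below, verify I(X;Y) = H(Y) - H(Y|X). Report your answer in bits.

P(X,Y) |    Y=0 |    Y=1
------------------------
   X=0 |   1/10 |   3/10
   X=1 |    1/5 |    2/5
I(X;Y) = 0.0058 bits

Mutual information has multiple equivalent forms:
- I(X;Y) = H(X) - H(X|Y)
- I(X;Y) = H(Y) - H(Y|X)
- I(X;Y) = H(X) + H(Y) - H(X,Y)

Computing all quantities:
H(X) = 0.9710, H(Y) = 0.8813, H(X,Y) = 1.8464
H(X|Y) = 0.9651, H(Y|X) = 0.8755

Verification:
H(X) - H(X|Y) = 0.9710 - 0.9651 = 0.0058
H(Y) - H(Y|X) = 0.8813 - 0.8755 = 0.0058
H(X) + H(Y) - H(X,Y) = 0.9710 + 0.8813 - 1.8464 = 0.0058

All forms give I(X;Y) = 0.0058 bits. ✓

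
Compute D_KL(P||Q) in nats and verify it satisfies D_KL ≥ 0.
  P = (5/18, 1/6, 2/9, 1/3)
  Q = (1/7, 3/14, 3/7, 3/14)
0.1442 nats

KL divergence satisfies the Gibbs inequality: D_KL(P||Q) ≥ 0 for all distributions P, Q.

D_KL(P||Q) = Σ p(x) log(p(x)/q(x))
Term by term:
  x=0: 5/18 × log_e[(5/18)/(1/7)] = 0.1847
  x=1: 1/6 × log_e[(1/6)/(3/14)] = -0.0419
  x=2: 2/9 × log_e[(2/9)/(3/7)] = -0.1460
  x=3: 1/3 × log_e[(1/3)/(3/14)] = 0.1473
D_KL(P||Q) = 0.1442 nats

D_KL(P||Q) = 0.1442 ≥ 0 ✓

This non-negativity is a fundamental property: relative entropy cannot be negative because it measures how different Q is from P.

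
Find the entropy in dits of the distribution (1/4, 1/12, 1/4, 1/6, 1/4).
0.6712 dits

Shannon entropy is H(X) = -Σ p(x) log p(x).

For P = (1/4, 1/12, 1/4, 1/6, 1/4):
H = -1/4 × log_10(1/4) -1/12 × log_10(1/12) -1/4 × log_10(1/4) -1/6 × log_10(1/6) -1/4 × log_10(1/4)
H = 0.6712 dits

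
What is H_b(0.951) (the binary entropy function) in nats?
0.1956 nats

The binary entropy function is:
H(p) = -p log(p) - (1-p) log(1-p)

H(0.951) = -0.951 × log_e(0.951) - 0.049 × log_e(0.049)
H(0.951) = 0.1956 nats

Note: Binary entropy is maximized at p=0.5 (H=1 bit) and minimized at p=0 or p=1 (H=0).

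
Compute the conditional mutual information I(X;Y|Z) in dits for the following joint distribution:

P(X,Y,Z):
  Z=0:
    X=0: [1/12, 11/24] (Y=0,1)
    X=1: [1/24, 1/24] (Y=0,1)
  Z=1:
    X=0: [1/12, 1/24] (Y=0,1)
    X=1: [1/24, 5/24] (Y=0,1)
0.0299 dits

Conditional mutual information: I(X;Y|Z) = H(X|Z) + H(Y|Z) - H(X,Y|Z)

H(Z) = 0.2873
H(X,Z) = 0.4976 → H(X|Z) = 0.2102
H(Y,Z) = 0.5268 → H(Y|Z) = 0.2395
H(X,Y,Z) = 0.7071 → H(X,Y|Z) = 0.4198

I(X;Y|Z) = 0.2102 + 0.2395 - 0.4198 = 0.0299 dits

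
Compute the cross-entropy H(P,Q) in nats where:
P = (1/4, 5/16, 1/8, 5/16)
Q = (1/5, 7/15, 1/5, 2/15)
1.4714 nats

Cross-entropy: H(P,Q) = -Σ p(x) log q(x)

Alternatively: H(P,Q) = H(P) + D_KL(P||Q)
H(P) = 1.3335 nats
D_KL(P||Q) = 0.1379 nats

H(P,Q) = 1.3335 + 0.1379 = 1.4714 nats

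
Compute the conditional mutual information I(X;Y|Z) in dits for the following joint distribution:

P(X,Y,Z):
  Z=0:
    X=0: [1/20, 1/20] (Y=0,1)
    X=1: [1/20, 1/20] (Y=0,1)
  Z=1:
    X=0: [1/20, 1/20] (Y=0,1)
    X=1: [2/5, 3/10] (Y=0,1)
0.0004 dits

Conditional mutual information: I(X;Y|Z) = H(X|Z) + H(Y|Z) - H(X,Y|Z)

H(Z) = 0.2173
H(X,Z) = 0.4084 → H(X|Z) = 0.1911
H(Y,Z) = 0.5156 → H(Y|Z) = 0.2983
H(X,Y,Z) = 0.7063 → H(X,Y|Z) = 0.4890

I(X;Y|Z) = 0.1911 + 0.2983 - 0.4890 = 0.0004 dits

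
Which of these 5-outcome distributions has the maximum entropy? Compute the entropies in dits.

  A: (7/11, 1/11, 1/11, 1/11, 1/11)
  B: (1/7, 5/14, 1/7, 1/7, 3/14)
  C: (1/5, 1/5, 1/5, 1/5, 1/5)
C

For a discrete distribution over n outcomes, entropy is maximized by the uniform distribution.

Computing entropies:
H(A) = 0.5036 dits
H(B) = 0.6652 dits
H(C) = 0.6990 dits

The uniform distribution (where all probabilities equal 1/5) achieves the maximum entropy of log_10(5) = 0.6990 dits.

Distribution C has the highest entropy.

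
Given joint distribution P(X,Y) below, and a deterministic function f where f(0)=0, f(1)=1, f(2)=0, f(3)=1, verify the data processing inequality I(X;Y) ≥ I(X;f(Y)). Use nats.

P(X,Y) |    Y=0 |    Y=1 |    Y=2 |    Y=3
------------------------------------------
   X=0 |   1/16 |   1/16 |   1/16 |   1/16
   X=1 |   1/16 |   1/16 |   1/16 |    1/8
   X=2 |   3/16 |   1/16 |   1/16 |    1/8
I(X;Y) = 0.0331, I(X;f(Y)) = 0.0108, inequality holds: 0.0331 ≥ 0.0108

Data Processing Inequality: For any Markov chain X → Y → Z, we have I(X;Y) ≥ I(X;Z).

Here Z = f(Y) is a deterministic function of Y, forming X → Y → Z.

Original I(X;Y) = 0.0331 nats

After applying f:
P(X,Z) where Z=f(Y):
- P(X,Z=0) = P(X,Y=0) + P(X,Y=2)
- P(X,Z=1) = P(X,Y=1) + P(X,Y=3)

I(X;Z) = I(X;f(Y)) = 0.0108 nats

Verification: 0.0331 ≥ 0.0108 ✓

Information cannot be created by processing; the function f can only lose information about X.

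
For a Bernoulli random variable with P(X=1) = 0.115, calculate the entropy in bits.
0.5148 bits

The binary entropy function is:
H(p) = -p log(p) - (1-p) log(1-p)

H(0.115) = -0.115 × log_2(0.115) - 0.885 × log_2(0.885)
H(0.115) = 0.5148 bits

Note: Binary entropy is maximized at p=0.5 (H=1 bit) and minimized at p=0 or p=1 (H=0).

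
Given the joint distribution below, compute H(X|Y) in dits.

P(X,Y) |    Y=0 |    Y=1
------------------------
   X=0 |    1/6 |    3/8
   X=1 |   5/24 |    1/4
0.2946 dits

Using the chain rule: H(X|Y) = H(X,Y) - H(Y)

First, compute H(X,Y) = 0.5819 dits

Marginal P(Y) = (3/8, 5/8)
H(Y) = 0.2873 dits

H(X|Y) = H(X,Y) - H(Y) = 0.5819 - 0.2873 = 0.2946 dits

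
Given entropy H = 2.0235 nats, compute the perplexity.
7.5648

Perplexity is e^H (or exp(H) for natural log).

H = 2.0235 nats
Perplexity = e^2.0235 = 7.5648

Interpretation: The model's uncertainty is equivalent to choosing uniformly among 7.6 options.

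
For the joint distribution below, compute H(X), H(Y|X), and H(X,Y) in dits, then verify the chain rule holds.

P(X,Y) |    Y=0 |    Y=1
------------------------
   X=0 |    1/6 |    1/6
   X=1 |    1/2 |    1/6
H(X,Y) = 0.5396, H(X) = 0.2764, H(Y|X) = 0.2632 (all in dits)

Chain rule: H(X,Y) = H(X) + H(Y|X)

Left side — joint entropy directly:
H(X,Y) = -Σ p(x,y) log p(x,y) = 0.5396 dits

Right side — compute H(Y|X) from the conditional distributions:
P(X) = (1/3, 2/3), so H(X) = 0.2764 dits
H(Y|X) = Σ_x P(X=x) · H(Y|X=x):
  P(Y|X=0) = (1/2, 1/2), H(Y|X=0) = 0.3010, weight P(X=0) = 1/3
  P(Y|X=1) = (3/4, 1/4), H(Y|X=1) = 0.2442, weight P(X=1) = 2/3
H(Y|X) = 0.2632 dits

H(X) + H(Y|X) = 0.2764 + 0.2632 = 0.5396 dits

Both sides equal 0.5396 dits. ✓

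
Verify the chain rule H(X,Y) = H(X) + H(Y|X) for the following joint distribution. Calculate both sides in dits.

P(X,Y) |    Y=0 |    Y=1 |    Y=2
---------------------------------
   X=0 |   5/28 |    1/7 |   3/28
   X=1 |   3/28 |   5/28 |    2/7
H(X,Y) = 0.7513, H(X) = 0.2966, H(Y|X) = 0.4547 (all in dits)

Chain rule: H(X,Y) = H(X) + H(Y|X)

Left side — joint entropy directly:
H(X,Y) = -Σ p(x,y) log p(x,y) = 0.7513 dits

Right side — compute H(Y|X) from the conditional distributions:
P(X) = (3/7, 4/7), so H(X) = 0.2966 dits
H(Y|X) = Σ_x P(X=x) · H(Y|X=x):
  P(Y|X=0) = (5/12, 1/3, 1/4), H(Y|X=0) = 0.4680, weight P(X=0) = 3/7
  P(Y|X=1) = (3/16, 5/16, 1/2), H(Y|X=1) = 0.4447, weight P(X=1) = 4/7
H(Y|X) = 0.4547 dits

H(X) + H(Y|X) = 0.2966 + 0.4547 = 0.7513 dits

Both sides equal 0.7513 dits. ✓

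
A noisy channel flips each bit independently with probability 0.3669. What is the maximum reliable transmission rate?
0.0517 bits

For a binary symmetric channel (BSC) with error probability p:
Capacity C = 1 - H(p) bits per symbol

where H(p) = -p log₂(p) - (1-p) log₂(1-p) is the binary entropy function.

H(0.3669) = 0.9483 bits
C = 1 - 0.9483 = 0.0517 bits per symbol

This means we can reliably transmit up to 0.0517 bits of information per channel use.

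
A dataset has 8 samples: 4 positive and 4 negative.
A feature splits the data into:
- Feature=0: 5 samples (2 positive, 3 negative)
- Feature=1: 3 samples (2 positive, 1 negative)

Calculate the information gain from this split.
0.0488 bits

Information Gain = H(Y) - H(Y|Feature)

Before split:
P(positive) = 4/8 = 0.5000
H(Y) = 1.0000 bits

After split:
Feature=0: H = 0.9710 bits (weight = 5/8)
Feature=1: H = 0.9183 bits (weight = 3/8)
H(Y|Feature) = (5/8)×0.9710 + (3/8)×0.9183 = 0.9512 bits

Information Gain = 1.0000 - 0.9512 = 0.0488 bits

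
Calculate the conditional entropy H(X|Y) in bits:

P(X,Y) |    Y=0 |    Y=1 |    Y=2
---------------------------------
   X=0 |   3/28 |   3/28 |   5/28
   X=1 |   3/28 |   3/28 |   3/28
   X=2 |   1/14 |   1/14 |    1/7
1.5584 bits

Using the chain rule: H(X|Y) = H(X,Y) - H(Y)

First, compute H(X,Y) = 3.1151 bits

Marginal P(Y) = (2/7, 2/7, 3/7)
H(Y) = 1.5567 bits

H(X|Y) = H(X,Y) - H(Y) = 3.1151 - 1.5567 = 1.5584 bits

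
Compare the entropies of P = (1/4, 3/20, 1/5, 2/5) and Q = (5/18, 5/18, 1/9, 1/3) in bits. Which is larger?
Q

Computing entropies in bits:
H(P) = 1.9037
H(Q) = 1.9072

Distribution Q has higher entropy.

Intuition: The distribution closer to uniform (more spread out) has higher entropy.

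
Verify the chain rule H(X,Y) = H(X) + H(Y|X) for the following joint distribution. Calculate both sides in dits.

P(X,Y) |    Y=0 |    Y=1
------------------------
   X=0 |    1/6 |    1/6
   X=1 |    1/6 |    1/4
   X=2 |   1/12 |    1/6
H(X,Y) = 0.7592, H(X) = 0.4680, H(Y|X) = 0.2912 (all in dits)

Chain rule: H(X,Y) = H(X) + H(Y|X)

Left side — joint entropy directly:
H(X,Y) = -Σ p(x,y) log p(x,y) = 0.7592 dits

Right side — compute H(Y|X) from the conditional distributions:
P(X) = (1/3, 5/12, 1/4), so H(X) = 0.4680 dits
H(Y|X) = Σ_x P(X=x) · H(Y|X=x):
  P(Y|X=0) = (1/2, 1/2), H(Y|X=0) = 0.3010, weight P(X=0) = 1/3
  P(Y|X=1) = (2/5, 3/5), H(Y|X=1) = 0.2923, weight P(X=1) = 5/12
  P(Y|X=2) = (1/3, 2/3), H(Y|X=2) = 0.2764, weight P(X=2) = 1/4
H(Y|X) = 0.2912 dits

H(X) + H(Y|X) = 0.4680 + 0.2912 = 0.7592 dits

Both sides equal 0.7592 dits. ✓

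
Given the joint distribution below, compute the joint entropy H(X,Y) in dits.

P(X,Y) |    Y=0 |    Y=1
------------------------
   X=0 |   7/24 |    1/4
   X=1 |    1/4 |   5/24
0.5990 dits

Joint entropy is H(X,Y) = -Σ_{x,y} p(x,y) log p(x,y).

Summing over all non-zero entries:
H(X,Y) = -[7/24·log_10(7/24) + 1/4·log_10(1/4) + 1/4·log_10(1/4) + 5/24·log_10(5/24)]
H(X,Y) = 0.5990 dits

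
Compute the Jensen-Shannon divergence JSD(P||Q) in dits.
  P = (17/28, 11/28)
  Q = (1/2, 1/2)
0.0025 dits

Jensen-Shannon divergence is:
JSD(P||Q) = 0.5 × D_KL(P||M) + 0.5 × D_KL(Q||M)
where M = 0.5 × (P + Q) is the mixture distribution.

M = 0.5 × (17/28, 11/28) + 0.5 × (1/2, 1/2) = (0.553571, 0.446429)

D_KL(P||M) = 0.0025 dits
D_KL(Q||M) = 0.0025 dits

JSD(P||Q) = 0.5 × 0.0025 + 0.5 × 0.0025 = 0.0025 dits

Unlike KL divergence, JSD is symmetric and bounded: 0 ≤ JSD ≤ log(2).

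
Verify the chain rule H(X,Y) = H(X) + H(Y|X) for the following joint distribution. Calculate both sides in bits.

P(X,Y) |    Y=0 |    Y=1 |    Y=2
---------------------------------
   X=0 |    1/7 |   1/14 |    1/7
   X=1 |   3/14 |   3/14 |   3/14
H(X,Y) = 2.5027, H(X) = 0.9403, H(Y|X) = 1.5625 (all in bits)

Chain rule: H(X,Y) = H(X) + H(Y|X)

Left side — joint entropy directly:
H(X,Y) = -Σ p(x,y) log p(x,y) = 2.5027 bits

Right side — compute H(Y|X) from the conditional distributions:
P(X) = (5/14, 9/14), so H(X) = 0.9403 bits
H(Y|X) = Σ_x P(X=x) · H(Y|X=x):
  P(Y|X=0) = (2/5, 1/5, 2/5), H(Y|X=0) = 1.5219, weight P(X=0) = 5/14
  P(Y|X=1) = (1/3, 1/3, 1/3), H(Y|X=1) = 1.5850, weight P(X=1) = 9/14
H(Y|X) = 1.5625 bits

H(X) + H(Y|X) = 0.9403 + 1.5625 = 2.5027 bits

Both sides equal 2.5027 bits. ✓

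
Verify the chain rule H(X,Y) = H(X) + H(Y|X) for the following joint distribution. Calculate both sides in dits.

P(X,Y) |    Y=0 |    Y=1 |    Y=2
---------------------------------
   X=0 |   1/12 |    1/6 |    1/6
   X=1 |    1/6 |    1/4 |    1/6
H(X,Y) = 0.7592, H(X) = 0.2950, H(Y|X) = 0.4642 (all in dits)

Chain rule: H(X,Y) = H(X) + H(Y|X)

Left side — joint entropy directly:
H(X,Y) = -Σ p(x,y) log p(x,y) = 0.7592 dits

Right side — compute H(Y|X) from the conditional distributions:
P(X) = (5/12, 7/12), so H(X) = 0.2950 dits
H(Y|X) = Σ_x P(X=x) · H(Y|X=x):
  P(Y|X=0) = (1/5, 2/5, 2/5), H(Y|X=0) = 0.4581, weight P(X=0) = 5/12
  P(Y|X=1) = (2/7, 3/7, 2/7), H(Y|X=1) = 0.4686, weight P(X=1) = 7/12
H(Y|X) = 0.4642 dits

H(X) + H(Y|X) = 0.2950 + 0.4642 = 0.7592 dits

Both sides equal 0.7592 dits. ✓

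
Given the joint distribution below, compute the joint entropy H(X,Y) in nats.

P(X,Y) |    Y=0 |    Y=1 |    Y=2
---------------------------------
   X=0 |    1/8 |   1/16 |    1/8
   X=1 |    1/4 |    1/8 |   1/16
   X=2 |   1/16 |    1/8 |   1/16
2.0794 nats

Joint entropy is H(X,Y) = -Σ_{x,y} p(x,y) log p(x,y).

Summing over all non-zero entries:
H(X,Y) = -[1/8·log_e(1/8) + 1/16·log_e(1/16) + 1/8·log_e(1/8) + 1/4·log_e(1/4) + 1/8·log_e(1/8) + 1/16·log_e(1/16) + 1/16·log_e(1/16) + 1/8·log_e(1/8) + 1/16·log_e(1/16)]
H(X,Y) = 2.0794 nats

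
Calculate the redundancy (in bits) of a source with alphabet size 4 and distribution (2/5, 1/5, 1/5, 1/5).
0.0781 bits

Redundancy measures how far a source is from maximum entropy:
R = H_max - H(X)

Maximum entropy for 4 symbols: H_max = log_2(4) = 2.0000 bits
Actual entropy: H(X) = 1.9219 bits
Redundancy: R = 2.0000 - 1.9219 = 0.0781 bits

This redundancy represents potential for compression: the source could be compressed by 0.0781 bits per symbol.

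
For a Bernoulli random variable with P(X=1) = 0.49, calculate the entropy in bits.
0.9997 bits

The binary entropy function is:
H(p) = -p log(p) - (1-p) log(1-p)

H(0.49) = -0.49 × log_2(0.49) - 0.51 × log_2(0.51)
H(0.49) = 0.9997 bits

Note: Binary entropy is maximized at p=0.5 (H=1 bit) and minimized at p=0 or p=1 (H=0).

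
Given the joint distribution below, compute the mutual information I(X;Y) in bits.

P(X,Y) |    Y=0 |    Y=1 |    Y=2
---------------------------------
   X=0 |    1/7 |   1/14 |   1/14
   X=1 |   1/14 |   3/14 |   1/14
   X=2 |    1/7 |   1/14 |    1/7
0.1157 bits

Mutual information: I(X;Y) = H(X) + H(Y) - H(X,Y)

Marginals:
P(X) = (2/7, 5/14, 5/14), H(X) = 1.5774 bits
P(Y) = (5/14, 5/14, 2/7), H(Y) = 1.5774 bits

Joint entropy: H(X,Y) = 3.0391 bits

I(X;Y) = 1.5774 + 1.5774 - 3.0391 = 0.1157 bits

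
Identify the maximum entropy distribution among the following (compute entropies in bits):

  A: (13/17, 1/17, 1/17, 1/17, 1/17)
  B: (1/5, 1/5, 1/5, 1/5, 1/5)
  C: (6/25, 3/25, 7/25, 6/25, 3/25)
B

For a discrete distribution over n outcomes, entropy is maximized by the uniform distribution.

Computing entropies:
H(A) = 1.2577 bits
H(B) = 2.3219 bits
H(C) = 2.2366 bits

The uniform distribution (where all probabilities equal 1/5) achieves the maximum entropy of log_2(5) = 2.3219 bits.

Distribution B has the highest entropy.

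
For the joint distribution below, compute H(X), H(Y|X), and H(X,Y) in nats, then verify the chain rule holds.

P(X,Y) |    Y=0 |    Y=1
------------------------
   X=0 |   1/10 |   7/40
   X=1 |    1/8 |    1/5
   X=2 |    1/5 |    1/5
H(X,Y) = 1.7609, H(X) = 1.0868, H(Y|X) = 0.6741 (all in nats)

Chain rule: H(X,Y) = H(X) + H(Y|X)

Left side — joint entropy directly:
H(X,Y) = -Σ p(x,y) log p(x,y) = 1.7609 nats

Right side — compute H(Y|X) from the conditional distributions:
P(X) = (11/40, 13/40, 2/5), so H(X) = 1.0868 nats
H(Y|X) = Σ_x P(X=x) · H(Y|X=x):
  P(Y|X=0) = (4/11, 7/11), H(Y|X=0) = 0.6555, weight P(X=0) = 11/40
  P(Y|X=1) = (5/13, 8/13), H(Y|X=1) = 0.6663, weight P(X=1) = 13/40
  P(Y|X=2) = (1/2, 1/2), H(Y|X=2) = 0.6931, weight P(X=2) = 2/5
H(Y|X) = 0.6741 nats

H(X) + H(Y|X) = 1.0868 + 0.6741 = 1.7609 nats

Both sides equal 1.7609 nats. ✓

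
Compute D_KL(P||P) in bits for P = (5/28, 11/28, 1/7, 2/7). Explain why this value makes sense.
0.0000 bits

KL divergence satisfies the Gibbs inequality: D_KL(P||Q) ≥ 0 for all distributions P, Q.

D_KL(P||Q) = Σ p(x) log(p(x)/q(x))
Each term is p(x) × log_2(p(x)/p(x)) = p(x) × log_2(1) = 0, so the sum is 0.
D_KL(P||Q) = 0.0000 bits

When P = Q, the KL divergence is exactly 0, as there is no 'divergence' between identical distributions.

This non-negativity is a fundamental property: relative entropy cannot be negative because it measures how different Q is from P.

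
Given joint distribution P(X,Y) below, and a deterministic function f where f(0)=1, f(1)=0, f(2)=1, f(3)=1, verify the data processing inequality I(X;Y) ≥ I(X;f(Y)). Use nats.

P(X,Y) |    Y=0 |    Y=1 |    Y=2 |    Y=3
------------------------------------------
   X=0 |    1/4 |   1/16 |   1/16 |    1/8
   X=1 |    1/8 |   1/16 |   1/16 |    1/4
I(X;Y) = 0.0425, I(X;f(Y)) = 0.0000, inequality holds: 0.0425 ≥ 0.0000

Data Processing Inequality: For any Markov chain X → Y → Z, we have I(X;Y) ≥ I(X;Z).

Here Z = f(Y) is a deterministic function of Y, forming X → Y → Z.

Original I(X;Y) = 0.0425 nats

After applying f:
P(X,Z) where Z=f(Y):
- P(X,Z=0) = P(X,Y=1)
- P(X,Z=1) = P(X,Y=0) + P(X,Y=2) + P(X,Y=3)

I(X;Z) = I(X;f(Y)) = 0.0000 nats

Verification: 0.0425 ≥ 0.0000 ✓

Information cannot be created by processing; the function f can only lose information about X.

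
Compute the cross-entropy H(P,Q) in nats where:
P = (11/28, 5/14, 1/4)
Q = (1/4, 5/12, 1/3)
1.1319 nats

Cross-entropy: H(P,Q) = -Σ p(x) log q(x)

Alternatively: H(P,Q) = H(P) + D_KL(P||Q)
H(P) = 1.0813 nats
D_KL(P||Q) = 0.0506 nats

H(P,Q) = 1.0813 + 0.0506 = 1.1319 nats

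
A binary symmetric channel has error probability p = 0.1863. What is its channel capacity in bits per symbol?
0.3063 bits

For a binary symmetric channel (BSC) with error probability p:
Capacity C = 1 - H(p) bits per symbol

where H(p) = -p log₂(p) - (1-p) log₂(1-p) is the binary entropy function.

H(0.1863) = 0.6937 bits
C = 1 - 0.6937 = 0.3063 bits per symbol

This means we can reliably transmit up to 0.3063 bits of information per channel use.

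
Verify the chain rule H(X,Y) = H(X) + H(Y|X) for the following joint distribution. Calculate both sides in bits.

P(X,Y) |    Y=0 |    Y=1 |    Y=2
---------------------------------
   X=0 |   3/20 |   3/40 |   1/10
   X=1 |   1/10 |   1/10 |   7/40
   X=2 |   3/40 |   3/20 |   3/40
H(X,Y) = 3.0985, H(X) = 1.5787, H(Y|X) = 1.5198 (all in bits)

Chain rule: H(X,Y) = H(X) + H(Y|X)

Left side — joint entropy directly:
H(X,Y) = -Σ p(x,y) log p(x,y) = 3.0985 bits

Right side — compute H(Y|X) from the conditional distributions:
P(X) = (13/40, 3/8, 3/10), so H(X) = 1.5787 bits
H(Y|X) = Σ_x P(X=x) · H(Y|X=x):
  P(Y|X=0) = (6/13, 3/13, 4/13), H(Y|X=0) = 1.5262, weight P(X=0) = 13/40
  P(Y|X=1) = (4/15, 4/15, 7/15), H(Y|X=1) = 1.5301, weight P(X=1) = 3/8
  P(Y|X=2) = (1/4, 1/2, 1/4), H(Y|X=2) = 1.5000, weight P(X=2) = 3/10
H(Y|X) = 1.5198 bits

H(X) + H(Y|X) = 1.5787 + 1.5198 = 3.0985 bits

Both sides equal 3.0985 bits. ✓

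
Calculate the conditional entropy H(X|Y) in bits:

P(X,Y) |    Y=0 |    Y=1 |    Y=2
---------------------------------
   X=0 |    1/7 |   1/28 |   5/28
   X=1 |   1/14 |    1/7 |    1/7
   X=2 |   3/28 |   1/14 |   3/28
1.5029 bits

Using the chain rule: H(X|Y) = H(X,Y) - H(Y)

First, compute H(X,Y) = 3.0531 bits

Marginal P(Y) = (9/28, 1/4, 3/7)
H(Y) = 1.5502 bits

H(X|Y) = H(X,Y) - H(Y) = 3.0531 - 1.5502 = 1.5029 bits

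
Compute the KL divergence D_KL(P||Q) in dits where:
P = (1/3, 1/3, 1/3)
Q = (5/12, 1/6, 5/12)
0.0357 dits

KL divergence: D_KL(P||Q) = Σ p(x) log(p(x)/q(x))

Computing term by term:
  x=0: 1/3 × log_10[(1/3)/(5/12)] = 1/3 × -0.0969 = -0.0323
  x=1: 1/3 × log_10[(1/3)/(1/6)] = 1/3 × 0.3010 = 0.1003
  x=2: 1/3 × log_10[(1/3)/(5/12)] = 1/3 × -0.0969 = -0.0323

D_KL(P||Q) = 0.0357 dits

Note: KL divergence is always non-negative and equals 0 iff P = Q.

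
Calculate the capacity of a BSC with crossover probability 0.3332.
0.0818 bits

For a binary symmetric channel (BSC) with error probability p:
Capacity C = 1 - H(p) bits per symbol

where H(p) = -p log₂(p) - (1-p) log₂(1-p) is the binary entropy function.

H(0.3332) = 0.9182 bits
C = 1 - 0.9182 = 0.0818 bits per symbol

This means we can reliably transmit up to 0.0818 bits of information per channel use.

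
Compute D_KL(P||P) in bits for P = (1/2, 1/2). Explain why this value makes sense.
0.0000 bits

KL divergence satisfies the Gibbs inequality: D_KL(P||Q) ≥ 0 for all distributions P, Q.

D_KL(P||Q) = Σ p(x) log(p(x)/q(x))
Each term is p(x) × log_2(p(x)/p(x)) = p(x) × log_2(1) = 0, so the sum is 0.
D_KL(P||Q) = 0.0000 bits

When P = Q, the KL divergence is exactly 0, as there is no 'divergence' between identical distributions.

This non-negativity is a fundamental property: relative entropy cannot be negative because it measures how different Q is from P.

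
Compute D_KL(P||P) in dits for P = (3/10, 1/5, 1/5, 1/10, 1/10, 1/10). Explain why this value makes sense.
0.0000 dits

KL divergence satisfies the Gibbs inequality: D_KL(P||Q) ≥ 0 for all distributions P, Q.

D_KL(P||Q) = Σ p(x) log(p(x)/q(x))
Each term is p(x) × log_10(p(x)/p(x)) = p(x) × log_10(1) = 0, so the sum is 0.
D_KL(P||Q) = 0.0000 dits

When P = Q, the KL divergence is exactly 0, as there is no 'divergence' between identical distributions.

This non-negativity is a fundamental property: relative entropy cannot be negative because it measures how different Q is from P.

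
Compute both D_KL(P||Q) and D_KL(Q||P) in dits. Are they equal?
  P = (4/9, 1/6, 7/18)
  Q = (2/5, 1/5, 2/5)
D_KL(P||Q) = 0.0024, D_KL(Q||P) = 0.0024

KL divergence is not symmetric: D_KL(P||Q) ≠ D_KL(Q||P) in general.

D_KL(P||Q) = 0.0024 dits
D_KL(Q||P) = 0.0024 dits

In this case they happen to be equal (to 4 decimal places).

This asymmetry is why KL divergence is not a true distance metric.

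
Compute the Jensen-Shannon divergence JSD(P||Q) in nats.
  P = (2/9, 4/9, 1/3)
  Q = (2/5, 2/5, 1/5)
0.0219 nats

Jensen-Shannon divergence is:
JSD(P||Q) = 0.5 × D_KL(P||M) + 0.5 × D_KL(Q||M)
where M = 0.5 × (P + Q) is the mixture distribution.

M = 0.5 × (2/9, 4/9, 1/3) + 0.5 × (2/5, 2/5, 1/5) = (0.311111, 0.422222, 4/15)

D_KL(P||M) = 0.0224 nats
D_KL(Q||M) = 0.0214 nats

JSD(P||Q) = 0.5 × 0.0224 + 0.5 × 0.0214 = 0.0219 nats

Unlike KL divergence, JSD is symmetric and bounded: 0 ≤ JSD ≤ log(2).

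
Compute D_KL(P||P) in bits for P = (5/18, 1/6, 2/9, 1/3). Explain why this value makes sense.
0.0000 bits

KL divergence satisfies the Gibbs inequality: D_KL(P||Q) ≥ 0 for all distributions P, Q.

D_KL(P||Q) = Σ p(x) log(p(x)/q(x))
Each term is p(x) × log_2(p(x)/p(x)) = p(x) × log_2(1) = 0, so the sum is 0.
D_KL(P||Q) = 0.0000 bits

When P = Q, the KL divergence is exactly 0, as there is no 'divergence' between identical distributions.

This non-negativity is a fundamental property: relative entropy cannot be negative because it measures how different Q is from P.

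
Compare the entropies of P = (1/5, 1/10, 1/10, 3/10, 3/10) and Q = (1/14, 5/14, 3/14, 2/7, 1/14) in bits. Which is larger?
P

Computing entropies in bits:
H(P) = 2.1710
H(Q) = 2.0670

Distribution P has higher entropy.

Intuition: The distribution closer to uniform (more spread out) has higher entropy.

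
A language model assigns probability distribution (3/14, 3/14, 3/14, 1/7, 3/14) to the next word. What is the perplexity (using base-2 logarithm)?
4.9450

Perplexity is 2^H (or exp(H) for natural log).

First, H = -Σ p log p = 2.3060 bits
Perplexity = 2^2.3060 = 4.9450

Interpretation: The model's uncertainty is equivalent to choosing uniformly among 4.9 options.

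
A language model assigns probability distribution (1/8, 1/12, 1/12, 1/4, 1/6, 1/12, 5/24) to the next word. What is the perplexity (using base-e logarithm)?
6.3799

Perplexity is e^H (or exp(H) for natural log).

First, H = -Σ p log p = 1.8532 nats
Perplexity = e^1.8532 = 6.3799

Interpretation: The model's uncertainty is equivalent to choosing uniformly among 6.4 options.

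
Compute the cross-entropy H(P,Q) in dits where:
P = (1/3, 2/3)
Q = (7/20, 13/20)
0.2767 dits

Cross-entropy: H(P,Q) = -Σ p(x) log q(x)

Alternatively: H(P,Q) = H(P) + D_KL(P||Q)
H(P) = 0.2764 dits
D_KL(P||Q) = 0.0003 dits

H(P,Q) = 0.2764 + 0.0003 = 0.2767 dits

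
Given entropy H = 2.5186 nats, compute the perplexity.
12.4112

Perplexity is e^H (or exp(H) for natural log).

H = 2.5186 nats
Perplexity = e^2.5186 = 12.4112

Interpretation: The model's uncertainty is equivalent to choosing uniformly among 12.4 options.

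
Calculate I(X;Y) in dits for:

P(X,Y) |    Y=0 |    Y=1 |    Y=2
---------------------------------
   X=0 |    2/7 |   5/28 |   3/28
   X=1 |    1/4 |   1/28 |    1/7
0.0198 dits

Mutual information: I(X;Y) = H(X) + H(Y) - H(X,Y)

Marginals:
P(X) = (4/7, 3/7), H(X) = 0.2966 dits
P(Y) = (15/28, 3/14, 1/4), H(Y) = 0.4391 dits

Joint entropy: H(X,Y) = 0.7159 dits

I(X;Y) = 0.2966 + 0.4391 - 0.7159 = 0.0198 dits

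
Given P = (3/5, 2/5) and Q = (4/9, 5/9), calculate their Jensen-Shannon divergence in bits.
0.0176 bits

Jensen-Shannon divergence is:
JSD(P||Q) = 0.5 × D_KL(P||M) + 0.5 × D_KL(Q||M)
where M = 0.5 × (P + Q) is the mixture distribution.

M = 0.5 × (3/5, 2/5) + 0.5 × (4/9, 5/9) = (0.522222, 0.477778)

D_KL(P||M) = 0.0176 bits
D_KL(Q||M) = 0.0175 bits

JSD(P||Q) = 0.5 × 0.0176 + 0.5 × 0.0175 = 0.0176 bits

Unlike KL divergence, JSD is symmetric and bounded: 0 ≤ JSD ≤ log(2).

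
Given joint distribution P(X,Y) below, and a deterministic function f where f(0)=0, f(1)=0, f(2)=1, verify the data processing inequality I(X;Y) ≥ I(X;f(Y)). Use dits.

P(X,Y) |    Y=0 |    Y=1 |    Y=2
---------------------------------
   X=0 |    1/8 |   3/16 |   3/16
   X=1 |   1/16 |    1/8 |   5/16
I(X;Y) = 0.0142, I(X;f(Y)) = 0.0137, inequality holds: 0.0142 ≥ 0.0137

Data Processing Inequality: For any Markov chain X → Y → Z, we have I(X;Y) ≥ I(X;Z).

Here Z = f(Y) is a deterministic function of Y, forming X → Y → Z.

Original I(X;Y) = 0.0142 dits

After applying f:
P(X,Z) where Z=f(Y):
- P(X,Z=0) = P(X,Y=0) + P(X,Y=1)
- P(X,Z=1) = P(X,Y=2)

I(X;Z) = I(X;f(Y)) = 0.0137 dits

Verification: 0.0142 ≥ 0.0137 ✓

Information cannot be created by processing; the function f can only lose information about X.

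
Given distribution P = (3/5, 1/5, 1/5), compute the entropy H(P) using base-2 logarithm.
1.3710 bits

Shannon entropy is H(X) = -Σ p(x) log p(x).

For P = (3/5, 1/5, 1/5):
H = -3/5 × log_2(3/5) -1/5 × log_2(1/5) -1/5 × log_2(1/5)
H = 1.3710 bits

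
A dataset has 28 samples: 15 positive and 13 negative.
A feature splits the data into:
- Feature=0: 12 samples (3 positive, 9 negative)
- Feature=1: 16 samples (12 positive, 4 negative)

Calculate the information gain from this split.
0.1850 bits

Information Gain = H(Y) - H(Y|Feature)

Before split:
P(positive) = 15/28 = 0.5357
H(Y) = 0.9963 bits

After split:
Feature=0: H = 0.8113 bits (weight = 12/28)
Feature=1: H = 0.8113 bits (weight = 16/28)
H(Y|Feature) = (12/28)×0.8113 + (16/28)×0.8113 = 0.8113 bits

Information Gain = 0.9963 - 0.8113 = 0.1850 bits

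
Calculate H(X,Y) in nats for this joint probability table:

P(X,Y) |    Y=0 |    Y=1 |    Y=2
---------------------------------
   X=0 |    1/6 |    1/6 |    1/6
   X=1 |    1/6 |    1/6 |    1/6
1.7918 nats

Joint entropy is H(X,Y) = -Σ_{x,y} p(x,y) log p(x,y).

Summing over all non-zero entries:
H(X,Y) = -[1/6·log_e(1/6) + 1/6·log_e(1/6) + 1/6·log_e(1/6) + 1/6·log_e(1/6) + 1/6·log_e(1/6) + 1/6·log_e(1/6)]
H(X,Y) = 1.7918 nats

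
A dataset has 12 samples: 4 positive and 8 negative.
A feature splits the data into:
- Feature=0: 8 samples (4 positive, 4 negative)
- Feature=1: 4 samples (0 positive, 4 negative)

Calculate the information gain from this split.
0.2516 bits

Information Gain = H(Y) - H(Y|Feature)

Before split:
P(positive) = 4/12 = 0.3333
H(Y) = 0.9183 bits

After split:
Feature=0: H = 1.0000 bits (weight = 8/12)
Feature=1: H = 0.0000 bits (weight = 4/12)
H(Y|Feature) = (8/12)×1.0000 + (4/12)×0.0000 = 0.6667 bits

Information Gain = 0.9183 - 0.6667 = 0.2516 bits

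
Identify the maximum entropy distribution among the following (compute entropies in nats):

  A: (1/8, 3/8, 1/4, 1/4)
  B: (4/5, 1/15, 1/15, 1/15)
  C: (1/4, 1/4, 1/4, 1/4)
C

For a discrete distribution over n outcomes, entropy is maximized by the uniform distribution.

Computing entropies:
H(A) = 1.3209 nats
H(B) = 0.7201 nats
H(C) = 1.3863 nats

The uniform distribution (where all probabilities equal 1/4) achieves the maximum entropy of log_e(4) = 1.3863 nats.

Distribution C has the highest entropy.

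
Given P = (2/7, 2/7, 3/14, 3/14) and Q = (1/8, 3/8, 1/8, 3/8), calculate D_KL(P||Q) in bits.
0.2223 bits

KL divergence: D_KL(P||Q) = Σ p(x) log(p(x)/q(x))

Computing term by term:
  x=0: 2/7 × log_2[(2/7)/(1/8)] = 2/7 × 1.1926 = 0.3408
  x=1: 2/7 × log_2[(2/7)/(3/8)] = 2/7 × -0.3923 = -0.1121
  x=2: 3/14 × log_2[(3/14)/(1/8)] = 3/14 × 0.7776 = 0.1666
  x=3: 3/14 × log_2[(3/14)/(3/8)] = 3/14 × -0.8074 = -0.1730

D_KL(P||Q) = 0.2223 bits

Note: KL divergence is always non-negative and equals 0 iff P = Q.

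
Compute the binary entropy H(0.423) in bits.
0.9828 bits

The binary entropy function is:
H(p) = -p log(p) - (1-p) log(1-p)

H(0.423) = -0.423 × log_2(0.423) - 0.577 × log_2(0.577)
H(0.423) = 0.9828 bits

Note: Binary entropy is maximized at p=0.5 (H=1 bit) and minimized at p=0 or p=1 (H=0).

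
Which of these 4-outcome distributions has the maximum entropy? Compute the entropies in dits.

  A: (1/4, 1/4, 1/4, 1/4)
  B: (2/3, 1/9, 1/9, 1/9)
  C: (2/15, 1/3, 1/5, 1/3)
A

For a discrete distribution over n outcomes, entropy is maximized by the uniform distribution.

Computing entropies:
H(A) = 0.6021 dits
H(B) = 0.4355 dits
H(C) = 0.5745 dits

The uniform distribution (where all probabilities equal 1/4) achieves the maximum entropy of log_10(4) = 0.6021 dits.

Distribution A has the highest entropy.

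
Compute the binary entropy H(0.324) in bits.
0.9087 bits

The binary entropy function is:
H(p) = -p log(p) - (1-p) log(1-p)

H(0.324) = -0.324 × log_2(0.324) - 0.676 × log_2(0.676)
H(0.324) = 0.9087 bits

Note: Binary entropy is maximized at p=0.5 (H=1 bit) and minimized at p=0 or p=1 (H=0).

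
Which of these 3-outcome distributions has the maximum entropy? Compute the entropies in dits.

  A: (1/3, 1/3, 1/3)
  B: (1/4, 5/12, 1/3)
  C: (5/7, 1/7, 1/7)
A

For a discrete distribution over n outcomes, entropy is maximized by the uniform distribution.

Computing entropies:
H(A) = 0.4771 dits
H(B) = 0.4680 dits
H(C) = 0.3458 dits

The uniform distribution (where all probabilities equal 1/3) achieves the maximum entropy of log_10(3) = 0.4771 dits.

Distribution A has the highest entropy.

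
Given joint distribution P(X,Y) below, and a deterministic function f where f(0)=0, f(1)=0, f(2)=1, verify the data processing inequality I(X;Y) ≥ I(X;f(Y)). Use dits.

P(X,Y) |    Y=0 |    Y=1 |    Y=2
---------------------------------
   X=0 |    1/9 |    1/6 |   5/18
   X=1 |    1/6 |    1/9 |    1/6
I(X;Y) = 0.0083, I(X;f(Y)) = 0.0034, inequality holds: 0.0083 ≥ 0.0034

Data Processing Inequality: For any Markov chain X → Y → Z, we have I(X;Y) ≥ I(X;Z).

Here Z = f(Y) is a deterministic function of Y, forming X → Y → Z.

Original I(X;Y) = 0.0083 dits

After applying f:
P(X,Z) where Z=f(Y):
- P(X,Z=0) = P(X,Y=0) + P(X,Y=1)
- P(X,Z=1) = P(X,Y=2)

I(X;Z) = I(X;f(Y)) = 0.0034 dits

Verification: 0.0083 ≥ 0.0034 ✓

Information cannot be created by processing; the function f can only lose information about X.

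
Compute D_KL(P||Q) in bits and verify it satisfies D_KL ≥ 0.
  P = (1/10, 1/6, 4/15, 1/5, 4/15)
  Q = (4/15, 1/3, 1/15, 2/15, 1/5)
0.4528 bits

KL divergence satisfies the Gibbs inequality: D_KL(P||Q) ≥ 0 for all distributions P, Q.

D_KL(P||Q) = Σ p(x) log(p(x)/q(x))
Term by term:
  x=0: 1/10 × log_2[(1/10)/(4/15)] = -0.1415
  x=1: 1/6 × log_2[(1/6)/(1/3)] = -0.1667
  x=2: 4/15 × log_2[(4/15)/(1/15)] = 0.5333
  x=3: 1/5 × log_2[(1/5)/(2/15)] = 0.1170
  x=4: 4/15 × log_2[(4/15)/(1/5)] = 0.1107
D_KL(P||Q) = 0.4528 bits

D_KL(P||Q) = 0.4528 ≥ 0 ✓

This non-negativity is a fundamental property: relative entropy cannot be negative because it measures how different Q is from P.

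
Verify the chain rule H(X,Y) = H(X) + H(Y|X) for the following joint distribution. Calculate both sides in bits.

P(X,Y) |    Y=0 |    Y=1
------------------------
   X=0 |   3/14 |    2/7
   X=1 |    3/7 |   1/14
H(X,Y) = 1.7885, H(X) = 1.0000, H(Y|X) = 0.7885 (all in bits)

Chain rule: H(X,Y) = H(X) + H(Y|X)

Left side — joint entropy directly:
H(X,Y) = -Σ p(x,y) log p(x,y) = 1.7885 bits

Right side — compute H(Y|X) from the conditional distributions:
P(X) = (1/2, 1/2), so H(X) = 1.0000 bits
H(Y|X) = Σ_x P(X=x) · H(Y|X=x):
  P(Y|X=0) = (3/7, 4/7), H(Y|X=0) = 0.9852, weight P(X=0) = 1/2
  P(Y|X=1) = (6/7, 1/7), H(Y|X=1) = 0.5917, weight P(X=1) = 1/2
H(Y|X) = 0.7885 bits

H(X) + H(Y|X) = 1.0000 + 0.7885 = 1.7885 bits

Both sides equal 1.7885 bits. ✓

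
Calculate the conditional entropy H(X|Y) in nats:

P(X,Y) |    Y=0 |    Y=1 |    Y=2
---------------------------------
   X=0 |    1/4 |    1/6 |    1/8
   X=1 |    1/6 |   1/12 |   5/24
0.6601 nats

Using the chain rule: H(X|Y) = H(X,Y) - H(Y)

First, compute H(X,Y) = 1.7376 nats

Marginal P(Y) = (5/12, 1/4, 1/3)
H(Y) = 1.0776 nats

H(X|Y) = H(X,Y) - H(Y) = 1.7376 - 1.0776 = 0.6601 nats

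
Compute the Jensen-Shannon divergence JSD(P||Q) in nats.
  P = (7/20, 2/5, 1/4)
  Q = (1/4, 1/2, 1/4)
0.0070 nats

Jensen-Shannon divergence is:
JSD(P||Q) = 0.5 × D_KL(P||M) + 0.5 × D_KL(Q||M)
where M = 0.5 × (P + Q) is the mixture distribution.

M = 0.5 × (7/20, 2/5, 1/4) + 0.5 × (1/4, 1/2, 1/4) = (3/10, 9/20, 1/4)

D_KL(P||M) = 0.0068 nats
D_KL(Q||M) = 0.0071 nats

JSD(P||Q) = 0.5 × 0.0068 + 0.5 × 0.0071 = 0.0070 nats

Unlike KL divergence, JSD is symmetric and bounded: 0 ≤ JSD ≤ log(2).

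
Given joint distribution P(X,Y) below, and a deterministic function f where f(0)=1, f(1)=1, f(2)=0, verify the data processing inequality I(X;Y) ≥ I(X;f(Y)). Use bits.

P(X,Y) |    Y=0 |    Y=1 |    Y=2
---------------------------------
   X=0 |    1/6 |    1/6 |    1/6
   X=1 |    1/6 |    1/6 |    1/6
I(X;Y) = 0.0000, I(X;f(Y)) = 0.0000, inequality holds: 0.0000 ≥ 0.0000

Data Processing Inequality: For any Markov chain X → Y → Z, we have I(X;Y) ≥ I(X;Z).

Here Z = f(Y) is a deterministic function of Y, forming X → Y → Z.

Original I(X;Y) = 0.0000 bits

After applying f:
P(X,Z) where Z=f(Y):
- P(X,Z=0) = P(X,Y=2)
- P(X,Z=1) = P(X,Y=0) + P(X,Y=1)

I(X;Z) = I(X;f(Y)) = 0.0000 bits

Verification: 0.0000 ≥ 0.0000 ✓

Information cannot be created by processing; the function f can only lose information about X.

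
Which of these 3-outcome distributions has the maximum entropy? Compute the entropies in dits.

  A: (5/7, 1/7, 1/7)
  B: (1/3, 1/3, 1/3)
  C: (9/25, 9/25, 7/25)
B

For a discrete distribution over n outcomes, entropy is maximized by the uniform distribution.

Computing entropies:
H(A) = 0.3458 dits
H(B) = 0.4771 dits
H(C) = 0.4743 dits

The uniform distribution (where all probabilities equal 1/3) achieves the maximum entropy of log_10(3) = 0.4771 dits.

Distribution B has the highest entropy.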